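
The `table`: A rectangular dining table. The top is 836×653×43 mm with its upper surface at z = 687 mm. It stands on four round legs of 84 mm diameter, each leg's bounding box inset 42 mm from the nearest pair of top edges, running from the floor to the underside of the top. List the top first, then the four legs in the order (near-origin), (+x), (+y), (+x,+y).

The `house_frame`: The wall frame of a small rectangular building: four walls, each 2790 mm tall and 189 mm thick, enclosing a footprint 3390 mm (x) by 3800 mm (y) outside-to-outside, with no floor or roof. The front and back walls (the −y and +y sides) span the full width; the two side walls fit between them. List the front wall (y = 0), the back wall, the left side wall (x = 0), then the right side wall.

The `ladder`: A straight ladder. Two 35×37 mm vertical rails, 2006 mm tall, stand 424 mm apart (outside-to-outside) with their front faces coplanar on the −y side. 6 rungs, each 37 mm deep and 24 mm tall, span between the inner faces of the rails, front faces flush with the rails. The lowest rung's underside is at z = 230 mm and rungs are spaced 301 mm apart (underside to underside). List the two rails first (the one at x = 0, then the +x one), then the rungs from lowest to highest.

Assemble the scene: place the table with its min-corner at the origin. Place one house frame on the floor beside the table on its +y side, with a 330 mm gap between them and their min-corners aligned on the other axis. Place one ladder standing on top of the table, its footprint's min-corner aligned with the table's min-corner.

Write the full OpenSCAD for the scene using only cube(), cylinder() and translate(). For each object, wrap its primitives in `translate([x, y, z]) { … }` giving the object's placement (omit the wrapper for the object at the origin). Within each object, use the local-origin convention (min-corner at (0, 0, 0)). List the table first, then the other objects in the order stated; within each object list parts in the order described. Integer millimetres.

translate([0, 0, 644]) cube([836, 653, 43]);
translate([84, 84, 0]) cylinder(h = 644, r = 42);
translate([752, 84, 0]) cylinder(h = 644, r = 42);
translate([84, 569, 0]) cylinder(h = 644, r = 42);
translate([752, 569, 0]) cylinder(h = 644, r = 42);
translate([0, 983, 0]) {
  cube([3390, 189, 2790]);
  translate([0, 3611, 0]) cube([3390, 189, 2790]);
  translate([0, 189, 0]) cube([189, 3422, 2790]);
  translate([3201, 189, 0]) cube([189, 3422, 2790]);
}
translate([0, 0, 687]) {
  cube([35, 37, 2006]);
  translate([389, 0, 0]) cube([35, 37, 2006]);
  translate([35, 0, 230]) cube([354, 37, 24]);
  translate([35, 0, 531]) cube([354, 37, 24]);
  translate([35, 0, 832]) cube([354, 37, 24]);
  translate([35, 0, 1133]) cube([354, 37, 24]);
  translate([35, 0, 1434]) cube([354, 37, 24]);
  translate([35, 0, 1735]) cube([354, 37, 24]);
}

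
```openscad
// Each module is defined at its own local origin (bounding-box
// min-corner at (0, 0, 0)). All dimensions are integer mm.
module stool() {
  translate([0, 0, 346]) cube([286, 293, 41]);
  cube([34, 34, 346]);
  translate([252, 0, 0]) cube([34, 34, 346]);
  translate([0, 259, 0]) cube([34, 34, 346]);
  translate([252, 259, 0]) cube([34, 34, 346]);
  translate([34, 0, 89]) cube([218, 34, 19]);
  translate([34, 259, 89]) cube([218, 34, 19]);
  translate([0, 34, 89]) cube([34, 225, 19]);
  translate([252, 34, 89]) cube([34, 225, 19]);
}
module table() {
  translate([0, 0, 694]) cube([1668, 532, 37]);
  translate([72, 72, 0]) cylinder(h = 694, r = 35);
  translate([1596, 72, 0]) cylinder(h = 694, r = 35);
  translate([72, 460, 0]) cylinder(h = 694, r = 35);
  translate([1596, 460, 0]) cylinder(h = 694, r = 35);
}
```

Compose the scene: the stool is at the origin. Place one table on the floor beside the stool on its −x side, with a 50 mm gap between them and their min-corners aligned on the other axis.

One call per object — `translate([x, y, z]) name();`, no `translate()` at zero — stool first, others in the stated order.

stool();
translate([-1718, 0, 0]) table();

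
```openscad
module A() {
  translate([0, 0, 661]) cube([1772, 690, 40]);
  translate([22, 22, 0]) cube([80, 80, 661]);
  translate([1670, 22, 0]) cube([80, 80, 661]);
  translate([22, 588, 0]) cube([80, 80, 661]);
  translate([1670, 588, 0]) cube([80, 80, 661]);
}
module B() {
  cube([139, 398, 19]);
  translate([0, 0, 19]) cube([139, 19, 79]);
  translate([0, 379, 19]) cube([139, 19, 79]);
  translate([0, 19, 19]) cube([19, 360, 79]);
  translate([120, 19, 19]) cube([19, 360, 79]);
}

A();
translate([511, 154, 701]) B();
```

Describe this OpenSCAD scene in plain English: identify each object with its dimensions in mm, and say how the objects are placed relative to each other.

A is a rectangular dining table. The top is 1772×690×40 mm with its upper surface at z = 701 mm. It stands on four 80×80 mm square legs, each inset 22 mm from the nearest pair of top edges, running from the floor to the underside of the top.

B is an open storage box with external size 139×398×98 mm and wall thickness 19 mm (the base is also 19 mm thick). The base covers the whole footprint; the four walls stand on the base, with the y-facing walls full-width and the x-facing walls fitting between their inner faces.

The open box is on top of the table.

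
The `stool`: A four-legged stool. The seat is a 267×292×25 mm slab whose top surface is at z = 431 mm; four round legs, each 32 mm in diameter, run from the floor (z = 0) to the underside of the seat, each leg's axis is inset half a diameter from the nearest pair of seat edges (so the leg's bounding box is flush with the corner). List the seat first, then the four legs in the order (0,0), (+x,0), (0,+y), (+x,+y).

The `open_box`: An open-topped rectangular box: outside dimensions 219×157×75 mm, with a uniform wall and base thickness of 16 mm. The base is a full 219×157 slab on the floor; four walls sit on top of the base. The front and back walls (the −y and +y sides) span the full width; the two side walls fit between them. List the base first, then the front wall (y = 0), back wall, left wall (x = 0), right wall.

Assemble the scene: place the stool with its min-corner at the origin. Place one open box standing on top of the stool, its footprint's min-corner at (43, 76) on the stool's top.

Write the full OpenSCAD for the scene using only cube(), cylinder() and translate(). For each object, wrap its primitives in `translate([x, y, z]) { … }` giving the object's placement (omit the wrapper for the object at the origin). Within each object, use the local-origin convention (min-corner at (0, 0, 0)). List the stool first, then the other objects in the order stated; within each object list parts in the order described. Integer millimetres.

translate([0, 0, 406]) cube([267, 292, 25]);
translate([16, 16, 0]) cylinder(h = 406, r = 16);
translate([251, 16, 0]) cylinder(h = 406, r = 16);
translate([16, 276, 0]) cylinder(h = 406, r = 16);
translate([251, 276, 0]) cylinder(h = 406, r = 16);
translate([43, 76, 431]) {
  cube([219, 157, 16]);
  translate([0, 0, 16]) cube([219, 16, 59]);
  translate([0, 141, 16]) cube([219, 16, 59]);
  translate([0, 16, 16]) cube([16, 125, 59]);
  translate([203, 16, 16]) cube([16, 125, 59]);
}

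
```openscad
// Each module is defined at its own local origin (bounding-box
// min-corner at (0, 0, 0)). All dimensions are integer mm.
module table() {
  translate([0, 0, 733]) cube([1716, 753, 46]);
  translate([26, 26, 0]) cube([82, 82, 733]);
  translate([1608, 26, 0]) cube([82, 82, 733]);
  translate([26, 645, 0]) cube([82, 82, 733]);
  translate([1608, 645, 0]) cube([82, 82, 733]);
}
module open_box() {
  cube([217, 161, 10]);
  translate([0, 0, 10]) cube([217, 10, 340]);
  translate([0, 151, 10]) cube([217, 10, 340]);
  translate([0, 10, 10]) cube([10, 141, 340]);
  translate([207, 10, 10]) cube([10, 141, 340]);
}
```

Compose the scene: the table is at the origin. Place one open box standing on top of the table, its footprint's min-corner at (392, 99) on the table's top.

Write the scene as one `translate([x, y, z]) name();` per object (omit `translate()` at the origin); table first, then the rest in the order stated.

table();
translate([392, 99, 779]) open_box();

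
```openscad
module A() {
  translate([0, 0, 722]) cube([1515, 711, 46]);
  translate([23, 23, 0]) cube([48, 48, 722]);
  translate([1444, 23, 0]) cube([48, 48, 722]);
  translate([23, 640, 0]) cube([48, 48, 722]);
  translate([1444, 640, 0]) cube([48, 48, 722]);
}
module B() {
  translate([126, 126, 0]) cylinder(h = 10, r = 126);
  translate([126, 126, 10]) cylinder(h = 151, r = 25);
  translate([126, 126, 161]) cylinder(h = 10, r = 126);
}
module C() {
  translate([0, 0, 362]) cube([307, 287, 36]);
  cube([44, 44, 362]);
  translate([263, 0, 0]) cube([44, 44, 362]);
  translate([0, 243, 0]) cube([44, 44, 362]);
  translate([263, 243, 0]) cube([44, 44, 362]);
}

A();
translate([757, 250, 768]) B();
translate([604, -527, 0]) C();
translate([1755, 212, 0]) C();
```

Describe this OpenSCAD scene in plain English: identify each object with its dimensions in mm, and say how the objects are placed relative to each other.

A is a rectangular dining table. The top is 1515×711×46 mm with its upper surface at z = 768 mm. It stands on four 48×48 mm square legs, each inset 23 mm from the nearest pair of top edges, running from the floor to the underside of the top.

B is a spool: two coaxial disc flanges of radius 126 mm and thickness 10 mm, joined by a core cylinder of radius 25 mm and height 151 mm. The lower flange rests on z = 0 and the three cylinders share a vertical axis.

C is a simple wooden stool: a rectangular seat 307 mm (x) by 287 mm (y), 36 mm thick, top face at z = 398 mm, on four square legs, each 44×44 mm in cross-section. The legs rest on z = 0, each flush with a corner of the seat.

The spool is on top of the table. Two stools sit around the table at the −y, +x sides.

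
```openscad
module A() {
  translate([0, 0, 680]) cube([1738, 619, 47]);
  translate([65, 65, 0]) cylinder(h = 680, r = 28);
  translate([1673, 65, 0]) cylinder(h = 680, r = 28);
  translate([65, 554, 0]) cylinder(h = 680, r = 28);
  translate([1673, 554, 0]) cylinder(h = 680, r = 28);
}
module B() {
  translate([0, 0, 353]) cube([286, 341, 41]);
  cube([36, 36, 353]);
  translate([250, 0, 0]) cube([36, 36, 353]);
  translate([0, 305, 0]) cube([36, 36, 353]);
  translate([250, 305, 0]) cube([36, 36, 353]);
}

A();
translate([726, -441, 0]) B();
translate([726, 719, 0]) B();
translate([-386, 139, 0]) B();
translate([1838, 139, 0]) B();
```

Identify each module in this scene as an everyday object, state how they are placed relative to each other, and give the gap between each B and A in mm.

A is a table. B is a stool. Four stools sit around the table at the −y, +y, −x, +x sides. The gap between each stool and the table is 100 mm.

Each stool's nearest face is 100 mm from the table's bounding box.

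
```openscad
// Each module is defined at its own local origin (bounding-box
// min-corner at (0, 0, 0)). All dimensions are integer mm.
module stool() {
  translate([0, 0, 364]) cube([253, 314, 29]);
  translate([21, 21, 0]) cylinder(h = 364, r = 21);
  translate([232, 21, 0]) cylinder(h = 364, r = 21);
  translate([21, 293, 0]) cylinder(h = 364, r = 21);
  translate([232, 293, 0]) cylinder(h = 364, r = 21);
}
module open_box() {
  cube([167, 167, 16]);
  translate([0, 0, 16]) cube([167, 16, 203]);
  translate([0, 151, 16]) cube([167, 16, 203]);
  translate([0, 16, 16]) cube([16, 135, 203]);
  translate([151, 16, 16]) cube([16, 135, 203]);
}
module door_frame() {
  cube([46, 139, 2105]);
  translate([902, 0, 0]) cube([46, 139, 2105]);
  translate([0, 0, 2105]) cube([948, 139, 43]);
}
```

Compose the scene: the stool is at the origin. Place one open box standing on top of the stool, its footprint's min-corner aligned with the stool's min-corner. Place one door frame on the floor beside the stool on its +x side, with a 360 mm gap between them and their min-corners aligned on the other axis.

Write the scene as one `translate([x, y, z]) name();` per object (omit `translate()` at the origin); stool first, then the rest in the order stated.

stool();
translate([0, 0, 393]) open_box();
translate([613, 0, 0]) door_frame();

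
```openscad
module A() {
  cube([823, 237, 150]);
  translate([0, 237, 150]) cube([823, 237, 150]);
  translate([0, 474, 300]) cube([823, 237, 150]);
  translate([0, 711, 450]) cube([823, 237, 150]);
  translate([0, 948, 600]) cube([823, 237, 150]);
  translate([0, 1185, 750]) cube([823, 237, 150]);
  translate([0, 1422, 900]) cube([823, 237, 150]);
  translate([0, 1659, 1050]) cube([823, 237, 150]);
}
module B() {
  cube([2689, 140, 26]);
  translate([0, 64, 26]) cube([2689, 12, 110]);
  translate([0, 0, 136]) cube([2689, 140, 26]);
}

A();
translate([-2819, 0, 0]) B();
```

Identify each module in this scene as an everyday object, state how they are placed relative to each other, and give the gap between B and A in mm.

A is a staircase. B is an I-beam. The I-beam is on the floor beside the staircase on its −x side. The gap between the I-beam and the staircase is 130 mm.

The I-beam's nearest face is 130 mm from the staircase's −x face.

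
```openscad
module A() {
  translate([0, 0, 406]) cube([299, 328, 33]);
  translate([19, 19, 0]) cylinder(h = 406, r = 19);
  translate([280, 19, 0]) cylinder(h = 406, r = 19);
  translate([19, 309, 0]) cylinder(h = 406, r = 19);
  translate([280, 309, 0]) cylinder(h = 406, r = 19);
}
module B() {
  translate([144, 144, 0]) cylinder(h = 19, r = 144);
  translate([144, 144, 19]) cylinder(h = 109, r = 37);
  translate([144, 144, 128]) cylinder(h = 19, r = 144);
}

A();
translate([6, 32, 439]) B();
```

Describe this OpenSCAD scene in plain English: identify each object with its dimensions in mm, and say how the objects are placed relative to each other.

A is a four-legged stool. The seat is 299×328 mm, 33 mm thick, top at z = 439 mm. It stands on four round legs, each 38 mm in diameter, from z = 0 to the seat underside, each leg's axis is inset half a diameter from the nearest pair of seat edges (so the leg's bounding box is flush with the corner).

B is a spool: two coaxial disc flanges of radius 144 mm and thickness 19 mm, joined by a core cylinder of radius 37 mm and height 109 mm. The lower flange rests on z = 0 and the three cylinders share a vertical axis.

The spool is on top of the stool.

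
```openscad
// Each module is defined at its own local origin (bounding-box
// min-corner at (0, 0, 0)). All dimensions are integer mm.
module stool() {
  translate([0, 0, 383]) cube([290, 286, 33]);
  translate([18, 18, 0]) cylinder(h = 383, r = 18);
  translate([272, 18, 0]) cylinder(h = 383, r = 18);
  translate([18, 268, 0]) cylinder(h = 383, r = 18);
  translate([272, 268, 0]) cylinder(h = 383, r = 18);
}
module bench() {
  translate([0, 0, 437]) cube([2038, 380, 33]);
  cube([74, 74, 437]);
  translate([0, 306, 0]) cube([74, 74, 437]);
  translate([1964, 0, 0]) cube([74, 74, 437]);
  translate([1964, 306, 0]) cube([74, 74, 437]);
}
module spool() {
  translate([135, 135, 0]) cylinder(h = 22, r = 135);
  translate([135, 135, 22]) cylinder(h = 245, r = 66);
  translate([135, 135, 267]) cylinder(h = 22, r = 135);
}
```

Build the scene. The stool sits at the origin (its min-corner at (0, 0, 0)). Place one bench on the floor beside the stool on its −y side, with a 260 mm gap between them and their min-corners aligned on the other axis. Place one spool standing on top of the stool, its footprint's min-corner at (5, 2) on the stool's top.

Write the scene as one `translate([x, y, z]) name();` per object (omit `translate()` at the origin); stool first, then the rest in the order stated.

stool();
translate([0, -640, 0]) bench();
translate([5, 2, 416]) spool();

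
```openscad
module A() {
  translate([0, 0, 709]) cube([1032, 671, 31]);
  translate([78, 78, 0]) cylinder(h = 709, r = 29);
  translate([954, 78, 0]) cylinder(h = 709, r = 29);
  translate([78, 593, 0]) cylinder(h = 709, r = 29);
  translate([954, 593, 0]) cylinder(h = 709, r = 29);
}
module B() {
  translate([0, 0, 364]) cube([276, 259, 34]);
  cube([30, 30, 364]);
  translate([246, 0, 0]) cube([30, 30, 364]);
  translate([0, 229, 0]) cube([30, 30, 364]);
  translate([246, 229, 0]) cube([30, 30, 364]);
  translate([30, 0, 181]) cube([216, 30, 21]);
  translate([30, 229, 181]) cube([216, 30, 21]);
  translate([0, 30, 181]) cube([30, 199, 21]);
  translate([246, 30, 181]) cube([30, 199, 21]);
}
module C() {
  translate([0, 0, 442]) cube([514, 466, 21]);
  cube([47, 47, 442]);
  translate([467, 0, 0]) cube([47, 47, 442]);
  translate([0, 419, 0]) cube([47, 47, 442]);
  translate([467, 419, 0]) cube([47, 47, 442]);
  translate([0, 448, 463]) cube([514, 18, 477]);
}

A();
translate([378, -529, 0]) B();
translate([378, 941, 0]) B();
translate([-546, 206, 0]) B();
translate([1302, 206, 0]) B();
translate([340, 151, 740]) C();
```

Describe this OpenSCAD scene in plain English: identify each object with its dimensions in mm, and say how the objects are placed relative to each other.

A is a rectangular dining table. The top is 1032×671×31 mm with its upper surface at z = 740 mm. It stands on four round legs of 58 mm diameter, each leg's bounding box inset 49 mm from the nearest pair of top edges, running from the floor to the underside of the top.

B is a simple wooden stool: a rectangular seat 276 mm (x) by 259 mm (y), 34 mm thick, top face at z = 398 mm, on four square legs, each 30×30 mm in cross-section. The legs rest on z = 0, each flush with a corner of the seat. Four stretchers, 30 mm wide and 21 mm tall, connect adjacent legs with their undersides at z = 181 mm, each running between the inner faces of the legs it joins and aligned with the legs' outer faces on the other axis.

C is a chair. The seat is a 514×466×21 mm slab with its top at z = 463 mm, on four 47×47 mm corner legs (flush with the seat edges, standing on z = 0). A flat backrest 18 mm thick, 477 mm tall, spans the full seat width and rises from the seat top along its +y edge, rear face flush with the rear of the seat.

Four stools sit around the table at the −y, +y, −x, +x sides. The chair is on top of the table.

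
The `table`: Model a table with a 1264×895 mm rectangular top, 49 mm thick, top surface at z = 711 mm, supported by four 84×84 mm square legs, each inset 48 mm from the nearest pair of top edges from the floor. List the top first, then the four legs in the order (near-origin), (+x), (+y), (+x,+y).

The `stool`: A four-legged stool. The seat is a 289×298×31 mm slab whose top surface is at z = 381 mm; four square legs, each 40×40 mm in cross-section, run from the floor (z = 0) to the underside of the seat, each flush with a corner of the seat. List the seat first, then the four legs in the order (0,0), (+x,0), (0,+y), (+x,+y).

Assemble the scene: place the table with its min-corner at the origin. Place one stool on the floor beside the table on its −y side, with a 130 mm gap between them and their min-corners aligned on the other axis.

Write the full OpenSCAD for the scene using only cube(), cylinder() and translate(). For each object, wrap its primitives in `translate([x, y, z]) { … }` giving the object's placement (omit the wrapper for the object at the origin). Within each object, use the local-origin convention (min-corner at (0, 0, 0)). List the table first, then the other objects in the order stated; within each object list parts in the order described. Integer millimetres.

translate([0, 0, 662]) cube([1264, 895, 49]);
translate([48, 48, 0]) cube([84, 84, 662]);
translate([1132, 48, 0]) cube([84, 84, 662]);
translate([48, 763, 0]) cube([84, 84, 662]);
translate([1132, 763, 0]) cube([84, 84, 662]);
translate([0, -428, 0]) {
  translate([0, 0, 350]) cube([289, 298, 31]);
  cube([40, 40, 350]);
  translate([249, 0, 0]) cube([40, 40, 350]);
  translate([0, 258, 0]) cube([40, 40, 350]);
  translate([249, 258, 0]) cube([40, 40, 350]);
}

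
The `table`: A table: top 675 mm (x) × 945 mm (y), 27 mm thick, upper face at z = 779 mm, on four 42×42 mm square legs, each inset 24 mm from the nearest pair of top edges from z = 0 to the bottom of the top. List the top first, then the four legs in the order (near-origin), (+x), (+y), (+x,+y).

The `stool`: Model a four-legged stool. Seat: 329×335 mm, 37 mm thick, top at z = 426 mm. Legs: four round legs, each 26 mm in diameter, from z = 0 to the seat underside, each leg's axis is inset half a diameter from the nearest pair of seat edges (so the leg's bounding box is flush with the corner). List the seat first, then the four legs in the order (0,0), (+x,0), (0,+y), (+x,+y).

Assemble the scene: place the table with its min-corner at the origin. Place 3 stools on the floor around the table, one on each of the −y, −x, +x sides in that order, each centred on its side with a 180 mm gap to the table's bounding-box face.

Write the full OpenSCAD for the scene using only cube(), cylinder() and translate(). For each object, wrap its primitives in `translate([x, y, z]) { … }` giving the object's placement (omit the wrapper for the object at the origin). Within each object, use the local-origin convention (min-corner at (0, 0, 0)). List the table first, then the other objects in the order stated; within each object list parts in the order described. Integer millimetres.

translate([0, 0, 752]) cube([675, 945, 27]);
translate([24, 24, 0]) cube([42, 42, 752]);
translate([609, 24, 0]) cube([42, 42, 752]);
translate([24, 879, 0]) cube([42, 42, 752]);
translate([609, 879, 0]) cube([42, 42, 752]);
translate([173, -515, 0]) {
  translate([0, 0, 389]) cube([329, 335, 37]);
  translate([13, 13, 0]) cylinder(h = 389, r = 13);
  translate([316, 13, 0]) cylinder(h = 389, r = 13);
  translate([13, 322, 0]) cylinder(h = 389, r = 13);
  translate([316, 322, 0]) cylinder(h = 389, r = 13);
}
translate([-509, 305, 0]) {
  translate([0, 0, 389]) cube([329, 335, 37]);
  translate([13, 13, 0]) cylinder(h = 389, r = 13);
  translate([316, 13, 0]) cylinder(h = 389, r = 13);
  translate([13, 322, 0]) cylinder(h = 389, r = 13);
  translate([316, 322, 0]) cylinder(h = 389, r = 13);
}
translate([855, 305, 0]) {
  translate([0, 0, 389]) cube([329, 335, 37]);
  translate([13, 13, 0]) cylinder(h = 389, r = 13);
  translate([316, 13, 0]) cylinder(h = 389, r = 13);
  translate([13, 322, 0]) cylinder(h = 389, r = 13);
  translate([316, 322, 0]) cylinder(h = 389, r = 13);
}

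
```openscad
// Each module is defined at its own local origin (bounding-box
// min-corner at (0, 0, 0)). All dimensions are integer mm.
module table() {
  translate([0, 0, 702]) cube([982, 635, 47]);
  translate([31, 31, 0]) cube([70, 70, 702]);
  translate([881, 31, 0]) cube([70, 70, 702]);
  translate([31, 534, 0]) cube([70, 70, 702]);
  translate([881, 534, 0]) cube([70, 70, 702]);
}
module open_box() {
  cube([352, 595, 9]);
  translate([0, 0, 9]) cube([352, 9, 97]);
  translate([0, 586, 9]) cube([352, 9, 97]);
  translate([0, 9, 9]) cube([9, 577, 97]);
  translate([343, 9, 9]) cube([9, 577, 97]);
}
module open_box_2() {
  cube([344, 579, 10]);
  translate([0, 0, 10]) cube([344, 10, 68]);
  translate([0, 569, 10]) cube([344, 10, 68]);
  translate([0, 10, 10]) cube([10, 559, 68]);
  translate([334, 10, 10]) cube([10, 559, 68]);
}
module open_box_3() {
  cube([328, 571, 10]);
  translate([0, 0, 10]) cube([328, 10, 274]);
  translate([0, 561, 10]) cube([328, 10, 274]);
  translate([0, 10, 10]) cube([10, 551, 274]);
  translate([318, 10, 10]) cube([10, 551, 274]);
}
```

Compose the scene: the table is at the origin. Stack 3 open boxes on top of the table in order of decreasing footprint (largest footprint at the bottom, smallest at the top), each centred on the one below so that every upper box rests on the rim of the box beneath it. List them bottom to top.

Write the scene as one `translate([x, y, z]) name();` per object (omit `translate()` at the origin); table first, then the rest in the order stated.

table();
translate([315, 20, 749]) open_box();
translate([319, 28, 855]) open_box_2();
translate([327, 32, 933]) open_box_3();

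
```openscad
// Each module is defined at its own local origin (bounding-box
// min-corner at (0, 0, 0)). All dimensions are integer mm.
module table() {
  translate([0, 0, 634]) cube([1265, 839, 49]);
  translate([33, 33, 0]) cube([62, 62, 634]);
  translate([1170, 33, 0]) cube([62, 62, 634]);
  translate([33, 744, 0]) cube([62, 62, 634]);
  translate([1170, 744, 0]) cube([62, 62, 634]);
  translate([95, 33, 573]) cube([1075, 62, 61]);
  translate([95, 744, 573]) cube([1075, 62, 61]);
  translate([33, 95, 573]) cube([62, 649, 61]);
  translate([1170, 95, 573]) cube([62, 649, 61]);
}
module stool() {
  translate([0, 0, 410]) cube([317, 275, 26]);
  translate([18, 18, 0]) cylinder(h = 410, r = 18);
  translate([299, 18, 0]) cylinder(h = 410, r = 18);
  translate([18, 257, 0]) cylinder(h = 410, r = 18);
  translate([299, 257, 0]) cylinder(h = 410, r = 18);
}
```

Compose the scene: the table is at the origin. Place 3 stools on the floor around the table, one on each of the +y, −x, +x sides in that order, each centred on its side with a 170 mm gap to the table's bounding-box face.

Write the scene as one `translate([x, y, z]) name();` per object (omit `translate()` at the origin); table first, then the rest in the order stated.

table();
translate([474, 1009, 0]) stool();
translate([-487, 282, 0]) stool();
translate([1435, 282, 0]) stool();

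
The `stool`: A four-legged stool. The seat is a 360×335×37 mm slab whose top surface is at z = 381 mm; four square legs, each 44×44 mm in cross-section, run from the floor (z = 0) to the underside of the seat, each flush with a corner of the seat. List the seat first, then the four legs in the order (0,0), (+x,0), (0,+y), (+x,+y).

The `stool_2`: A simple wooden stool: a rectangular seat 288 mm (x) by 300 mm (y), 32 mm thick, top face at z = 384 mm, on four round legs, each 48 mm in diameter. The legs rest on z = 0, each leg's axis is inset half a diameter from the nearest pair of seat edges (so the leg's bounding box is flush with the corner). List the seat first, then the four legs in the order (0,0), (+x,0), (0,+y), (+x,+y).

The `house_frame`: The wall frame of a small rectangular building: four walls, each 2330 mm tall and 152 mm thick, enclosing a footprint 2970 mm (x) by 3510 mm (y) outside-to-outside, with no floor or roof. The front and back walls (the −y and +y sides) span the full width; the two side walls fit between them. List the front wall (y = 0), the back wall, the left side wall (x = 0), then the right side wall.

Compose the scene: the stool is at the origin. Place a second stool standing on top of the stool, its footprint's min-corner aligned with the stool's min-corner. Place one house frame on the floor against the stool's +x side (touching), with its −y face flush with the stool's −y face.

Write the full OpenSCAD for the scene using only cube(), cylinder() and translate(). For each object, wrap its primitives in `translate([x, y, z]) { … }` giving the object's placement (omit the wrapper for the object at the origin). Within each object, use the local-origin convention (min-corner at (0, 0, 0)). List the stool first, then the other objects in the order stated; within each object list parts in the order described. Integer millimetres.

translate([0, 0, 344]) cube([360, 335, 37]);
cube([44, 44, 344]);
translate([316, 0, 0]) cube([44, 44, 344]);
translate([0, 291, 0]) cube([44, 44, 344]);
translate([316, 291, 0]) cube([44, 44, 344]);
translate([0, 0, 381]) {
  translate([0, 0, 352]) cube([288, 300, 32]);
  translate([24, 24, 0]) cylinder(h = 352, r = 24);
  translate([264, 24, 0]) cylinder(h = 352, r = 24);
  translate([24, 276, 0]) cylinder(h = 352, r = 24);
  translate([264, 276, 0]) cylinder(h = 352, r = 24);
}
translate([360, 0, 0]) {
  cube([2970, 152, 2330]);
  translate([0, 3358, 0]) cube([2970, 152, 2330]);
  translate([0, 152, 0]) cube([152, 3206, 2330]);
  translate([2818, 152, 0]) cube([152, 3206, 2330]);
}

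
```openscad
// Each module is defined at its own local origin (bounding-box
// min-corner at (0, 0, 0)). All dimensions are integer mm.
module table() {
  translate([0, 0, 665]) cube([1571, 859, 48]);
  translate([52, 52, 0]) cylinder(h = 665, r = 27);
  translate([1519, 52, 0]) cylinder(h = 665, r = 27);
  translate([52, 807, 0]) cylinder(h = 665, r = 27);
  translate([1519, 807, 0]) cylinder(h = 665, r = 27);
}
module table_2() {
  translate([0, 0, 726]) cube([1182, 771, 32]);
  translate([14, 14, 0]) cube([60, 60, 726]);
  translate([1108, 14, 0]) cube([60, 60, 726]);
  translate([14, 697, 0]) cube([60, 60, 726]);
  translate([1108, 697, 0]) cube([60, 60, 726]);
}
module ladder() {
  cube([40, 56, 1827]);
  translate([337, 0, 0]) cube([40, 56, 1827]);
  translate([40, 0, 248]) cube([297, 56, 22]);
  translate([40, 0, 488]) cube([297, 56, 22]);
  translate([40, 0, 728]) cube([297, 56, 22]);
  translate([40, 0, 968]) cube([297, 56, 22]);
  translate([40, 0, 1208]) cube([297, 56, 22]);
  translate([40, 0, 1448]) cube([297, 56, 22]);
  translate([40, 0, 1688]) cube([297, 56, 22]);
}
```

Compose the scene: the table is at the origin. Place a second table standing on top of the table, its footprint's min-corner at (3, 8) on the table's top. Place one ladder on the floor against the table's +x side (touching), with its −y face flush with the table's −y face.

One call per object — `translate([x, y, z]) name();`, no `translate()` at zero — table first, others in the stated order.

table();
translate([3, 8, 713]) table_2();
translate([1571, 0, 0]) ladder();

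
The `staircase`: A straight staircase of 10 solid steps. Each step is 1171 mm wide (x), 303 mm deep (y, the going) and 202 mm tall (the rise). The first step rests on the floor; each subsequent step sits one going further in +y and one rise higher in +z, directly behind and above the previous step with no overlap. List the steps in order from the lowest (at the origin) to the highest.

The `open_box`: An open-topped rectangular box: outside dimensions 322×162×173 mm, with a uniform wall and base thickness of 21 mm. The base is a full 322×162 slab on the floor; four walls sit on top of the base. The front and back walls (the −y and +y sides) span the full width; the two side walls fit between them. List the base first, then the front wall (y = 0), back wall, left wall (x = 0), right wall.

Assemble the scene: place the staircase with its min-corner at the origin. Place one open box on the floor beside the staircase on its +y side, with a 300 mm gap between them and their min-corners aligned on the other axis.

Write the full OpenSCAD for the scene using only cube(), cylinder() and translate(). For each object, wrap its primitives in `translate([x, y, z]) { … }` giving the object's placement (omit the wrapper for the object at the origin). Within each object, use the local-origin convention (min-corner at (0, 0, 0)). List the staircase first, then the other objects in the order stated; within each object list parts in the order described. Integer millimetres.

cube([1171, 303, 202]);
translate([0, 303, 202]) cube([1171, 303, 202]);
translate([0, 606, 404]) cube([1171, 303, 202]);
translate([0, 909, 606]) cube([1171, 303, 202]);
translate([0, 1212, 808]) cube([1171, 303, 202]);
translate([0, 1515, 1010]) cube([1171, 303, 202]);
translate([0, 1818, 1212]) cube([1171, 303, 202]);
translate([0, 2121, 1414]) cube([1171, 303, 202]);
translate([0, 2424, 1616]) cube([1171, 303, 202]);
translate([0, 2727, 1818]) cube([1171, 303, 202]);
translate([0, 3330, 0]) {
  cube([322, 162, 21]);
  translate([0, 0, 21]) cube([322, 21, 152]);
  translate([0, 141, 21]) cube([322, 21, 152]);
  translate([0, 21, 21]) cube([21, 120, 152]);
  translate([301, 21, 21]) cube([21, 120, 152]);
}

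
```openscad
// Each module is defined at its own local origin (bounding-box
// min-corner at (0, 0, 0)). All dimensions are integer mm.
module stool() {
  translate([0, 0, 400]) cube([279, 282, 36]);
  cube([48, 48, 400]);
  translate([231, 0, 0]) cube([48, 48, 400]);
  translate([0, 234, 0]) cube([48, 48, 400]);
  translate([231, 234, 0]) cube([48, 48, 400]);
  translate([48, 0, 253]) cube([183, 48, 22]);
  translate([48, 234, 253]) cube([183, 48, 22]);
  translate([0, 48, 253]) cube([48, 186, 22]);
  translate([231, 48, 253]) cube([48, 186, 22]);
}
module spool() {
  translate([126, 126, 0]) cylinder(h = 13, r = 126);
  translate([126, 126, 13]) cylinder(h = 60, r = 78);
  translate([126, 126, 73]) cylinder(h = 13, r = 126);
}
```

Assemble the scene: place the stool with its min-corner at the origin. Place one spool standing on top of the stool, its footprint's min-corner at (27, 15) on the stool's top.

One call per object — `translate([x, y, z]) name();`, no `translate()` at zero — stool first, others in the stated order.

stool();
translate([27, 15, 436]) spool();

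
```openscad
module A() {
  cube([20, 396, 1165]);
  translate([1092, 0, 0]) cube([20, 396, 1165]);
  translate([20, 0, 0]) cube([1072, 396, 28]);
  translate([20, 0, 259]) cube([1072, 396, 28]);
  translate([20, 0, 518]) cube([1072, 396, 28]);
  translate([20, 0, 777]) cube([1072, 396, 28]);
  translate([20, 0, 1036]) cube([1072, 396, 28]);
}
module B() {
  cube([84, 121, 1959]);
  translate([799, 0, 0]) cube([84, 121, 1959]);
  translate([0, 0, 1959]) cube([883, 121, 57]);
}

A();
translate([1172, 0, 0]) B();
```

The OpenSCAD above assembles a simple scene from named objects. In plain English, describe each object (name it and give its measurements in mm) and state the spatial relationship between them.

A is an open bookshelf. Two side panels, each 20 mm thick, 396 mm deep and 1165 mm tall, stand 1112 mm apart (outside-to-outside). Between them sit 5 shelves, each 28 mm thick and 396 mm deep, spanning the full gap between the sides. The bottom shelf rests on the floor (its underside at z = 0) and the clear gap between one shelf's top and the next shelf's underside is 231 mm.

B is a door frame. The clear opening is 715 mm wide and 1959 mm high. Two 84 mm wide jambs, 121 mm deep, stand either side of the opening from the floor to the top of the opening. A 57 mm thick head sits across the top of both jambs, spanning the full outside width of the frame.

The door frame is on the floor beside the bookshelf on its +x side.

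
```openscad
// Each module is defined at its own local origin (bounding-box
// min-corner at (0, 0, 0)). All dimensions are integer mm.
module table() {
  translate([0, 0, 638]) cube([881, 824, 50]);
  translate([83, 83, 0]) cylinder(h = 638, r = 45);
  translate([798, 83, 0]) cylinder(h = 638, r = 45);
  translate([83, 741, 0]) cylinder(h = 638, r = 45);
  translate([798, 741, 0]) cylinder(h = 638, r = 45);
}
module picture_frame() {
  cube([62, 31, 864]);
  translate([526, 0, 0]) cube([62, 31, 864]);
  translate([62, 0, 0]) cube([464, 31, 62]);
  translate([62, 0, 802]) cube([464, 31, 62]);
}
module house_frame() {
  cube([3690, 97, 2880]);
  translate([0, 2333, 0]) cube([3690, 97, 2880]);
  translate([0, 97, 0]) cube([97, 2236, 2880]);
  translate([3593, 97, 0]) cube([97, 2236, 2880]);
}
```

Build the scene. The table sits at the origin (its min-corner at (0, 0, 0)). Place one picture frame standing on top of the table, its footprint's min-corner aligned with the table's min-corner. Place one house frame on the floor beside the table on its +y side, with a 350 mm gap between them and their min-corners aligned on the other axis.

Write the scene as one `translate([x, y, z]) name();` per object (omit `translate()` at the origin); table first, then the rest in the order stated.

table();
translate([0, 0, 688]) picture_frame();
translate([0, 1174, 0]) house_frame();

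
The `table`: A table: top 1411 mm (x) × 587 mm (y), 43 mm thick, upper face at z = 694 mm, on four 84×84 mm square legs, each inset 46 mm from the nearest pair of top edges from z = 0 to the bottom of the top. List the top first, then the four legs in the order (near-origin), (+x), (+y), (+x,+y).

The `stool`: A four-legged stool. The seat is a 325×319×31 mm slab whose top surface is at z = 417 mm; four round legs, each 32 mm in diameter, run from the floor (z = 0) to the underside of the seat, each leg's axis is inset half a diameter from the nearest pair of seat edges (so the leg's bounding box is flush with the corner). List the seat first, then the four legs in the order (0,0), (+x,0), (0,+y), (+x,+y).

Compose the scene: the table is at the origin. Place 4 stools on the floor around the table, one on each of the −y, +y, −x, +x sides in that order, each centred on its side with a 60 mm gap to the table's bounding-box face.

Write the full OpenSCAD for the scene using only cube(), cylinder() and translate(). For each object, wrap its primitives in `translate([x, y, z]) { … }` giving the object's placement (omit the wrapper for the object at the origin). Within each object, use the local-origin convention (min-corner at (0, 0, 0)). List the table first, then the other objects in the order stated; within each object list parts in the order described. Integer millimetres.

translate([0, 0, 651]) cube([1411, 587, 43]);
translate([46, 46, 0]) cube([84, 84, 651]);
translate([1281, 46, 0]) cube([84, 84, 651]);
translate([46, 457, 0]) cube([84, 84, 651]);
translate([1281, 457, 0]) cube([84, 84, 651]);
translate([543, -379, 0]) {
  translate([0, 0, 386]) cube([325, 319, 31]);
  translate([16, 16, 0]) cylinder(h = 386, r = 16);
  translate([309, 16, 0]) cylinder(h = 386, r = 16);
  translate([16, 303, 0]) cylinder(h = 386, r = 16);
  translate([309, 303, 0]) cylinder(h = 386, r = 16);
}
translate([543, 647, 0]) {
  translate([0, 0, 386]) cube([325, 319, 31]);
  translate([16, 16, 0]) cylinder(h = 386, r = 16);
  translate([309, 16, 0]) cylinder(h = 386, r = 16);
  translate([16, 303, 0]) cylinder(h = 386, r = 16);
  translate([309, 303, 0]) cylinder(h = 386, r = 16);
}
translate([-385, 134, 0]) {
  translate([0, 0, 386]) cube([325, 319, 31]);
  translate([16, 16, 0]) cylinder(h = 386, r = 16);
  translate([309, 16, 0]) cylinder(h = 386, r = 16);
  translate([16, 303, 0]) cylinder(h = 386, r = 16);
  translate([309, 303, 0]) cylinder(h = 386, r = 16);
}
translate([1471, 134, 0]) {
  translate([0, 0, 386]) cube([325, 319, 31]);
  translate([16, 16, 0]) cylinder(h = 386, r = 16);
  translate([309, 16, 0]) cylinder(h = 386, r = 16);
  translate([16, 303, 0]) cylinder(h = 386, r = 16);
  translate([309, 303, 0]) cylinder(h = 386, r = 16);
}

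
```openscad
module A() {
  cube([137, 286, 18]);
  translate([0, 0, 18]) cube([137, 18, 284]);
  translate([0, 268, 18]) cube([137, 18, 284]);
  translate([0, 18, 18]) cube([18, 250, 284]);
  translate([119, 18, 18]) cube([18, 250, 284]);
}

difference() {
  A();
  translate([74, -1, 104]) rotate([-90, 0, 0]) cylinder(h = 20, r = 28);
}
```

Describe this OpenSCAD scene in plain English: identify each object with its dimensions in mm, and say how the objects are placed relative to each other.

A is an open-topped rectangular box: outside dimensions 137×286×302 mm, with a uniform wall and base thickness of 18 mm. The base is a full 137×286 slab on the floor; four walls sit on top of the base. The front and back walls (the −y and +y sides) span the full width; the two side walls fit between them.

The open box has a circular hole of radius 28 mm through its front wall, centred at (x = 74, z = 104).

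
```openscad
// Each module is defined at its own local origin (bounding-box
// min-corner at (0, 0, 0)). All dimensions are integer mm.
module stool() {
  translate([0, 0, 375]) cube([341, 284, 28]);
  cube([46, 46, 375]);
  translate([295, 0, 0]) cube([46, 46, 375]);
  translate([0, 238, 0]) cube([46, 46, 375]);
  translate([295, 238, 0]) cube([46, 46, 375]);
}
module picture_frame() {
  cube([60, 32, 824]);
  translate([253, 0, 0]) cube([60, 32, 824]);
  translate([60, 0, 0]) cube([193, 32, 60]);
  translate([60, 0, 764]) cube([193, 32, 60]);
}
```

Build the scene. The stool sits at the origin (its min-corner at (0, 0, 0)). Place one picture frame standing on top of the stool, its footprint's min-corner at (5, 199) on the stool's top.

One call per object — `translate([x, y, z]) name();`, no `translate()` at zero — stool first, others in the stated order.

stool();
translate([5, 199, 403]) picture_frame();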